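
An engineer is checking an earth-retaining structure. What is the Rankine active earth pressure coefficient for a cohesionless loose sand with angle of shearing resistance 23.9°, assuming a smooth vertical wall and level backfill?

0.423

K_a = (1 − sin φ)/(1 + sin φ) = (1 − sin 23.9°)/(1 + sin 23.9°) = 0.4233.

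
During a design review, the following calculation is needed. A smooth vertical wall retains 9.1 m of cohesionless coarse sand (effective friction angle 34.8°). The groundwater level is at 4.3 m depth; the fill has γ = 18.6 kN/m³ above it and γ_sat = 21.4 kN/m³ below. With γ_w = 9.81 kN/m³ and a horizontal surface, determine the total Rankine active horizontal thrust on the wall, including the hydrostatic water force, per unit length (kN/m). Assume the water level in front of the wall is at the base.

301 kN/m

K_a = tan²(45° − φ/2) = 0.2733.
γ' = 21.4 − 9.81 = 11.59 kN/m³. Depth below WT = 4.8 m.
σ'_h at WT = K_a γ d_w = 21.86 kPa; at base = 21.86 + K_a γ' × 4.8 = 37.06 kPa.
P₁ (0–4.3 m) = ½×21.86×4.3 = 47.00. P₂ (4.3–9.1 m) = ½(21.86+37.06)×4.8 = 141.4.
P_w = ½ γ_w h₂² = 0.5×9.81×4.8² = 113.0. Total = 47.00+141.4+113.0 = 301.4 kN/m.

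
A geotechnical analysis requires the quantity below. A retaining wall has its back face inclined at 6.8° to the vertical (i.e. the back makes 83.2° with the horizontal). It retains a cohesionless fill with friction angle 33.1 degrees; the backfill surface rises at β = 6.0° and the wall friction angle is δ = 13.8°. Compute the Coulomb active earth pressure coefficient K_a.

K_a = sin²(α+φ) / [sin²α · sin(α−δ) · (1 + √{sin(φ+δ)sin(φ−β) / (sin(α−δ)sin(α+β))})²].
With α = 83.2°, φ = 33.1°, δ = 13.8°, β = 6.0°: K_a = 0.3418.

0.342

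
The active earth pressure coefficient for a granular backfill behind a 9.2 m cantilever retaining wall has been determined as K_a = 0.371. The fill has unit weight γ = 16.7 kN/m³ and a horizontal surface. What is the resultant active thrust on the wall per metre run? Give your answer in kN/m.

P = ½ K_a γ H² = 0.5 × 0.371 × 16.7 × 9.2² = 262.2 kN/m.

262 kN/m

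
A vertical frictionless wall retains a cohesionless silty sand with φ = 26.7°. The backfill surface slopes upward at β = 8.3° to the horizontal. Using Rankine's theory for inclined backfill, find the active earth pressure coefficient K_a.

0.394

K_a = cos β · (cos β − √(cos²β − cos²φ)) / (cos β + √(cos²β − cos²φ)).
cos β = 0.9895, cos φ = 0.8934, √(cos²β − cos²φ) = 0.4255.
K_a = 0.9895 × (0.9895 − 0.4255)/(0.9895 + 0.4255) = 0.3944.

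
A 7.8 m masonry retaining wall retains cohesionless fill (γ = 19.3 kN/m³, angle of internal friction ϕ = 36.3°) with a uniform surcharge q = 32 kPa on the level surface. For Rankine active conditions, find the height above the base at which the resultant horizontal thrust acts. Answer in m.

2.99 m

K_a = 0.2563.
Triangular part P₁ = ½K_aγH² = 150.5 at H/3 = 2.600 m; rectangular part P₂ = K_a q H = 63.97 at H/2 = 3.900 m.
ȳ = (P₁·2.600 + P₂·3.900)/(P₁+P₂) = 2.988 m.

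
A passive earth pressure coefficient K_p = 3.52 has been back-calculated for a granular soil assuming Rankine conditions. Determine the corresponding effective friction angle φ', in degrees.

33.9°

K_p = (1+sin φ)/(1−sin φ) ⇒ sin φ = (K_p − 1)/(K_p + 1) = 0.5575.
φ = arcsin(0.5575) = 33.88°.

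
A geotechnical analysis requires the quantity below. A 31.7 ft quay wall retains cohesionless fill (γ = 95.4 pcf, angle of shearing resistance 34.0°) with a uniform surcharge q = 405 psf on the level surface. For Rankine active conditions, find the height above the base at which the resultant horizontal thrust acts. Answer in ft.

K_a = 0.2827.
Triangular part P₁ = ½K_aγH² = 13550 at H/3 = 10.57 ft; rectangular part P₂ = K_a q H = 3630 at H/2 = 15.85 ft.
ȳ = (P₁·10.57 + P₂·15.85)/(P₁+P₂) = 11.68 ft.

11.7 ft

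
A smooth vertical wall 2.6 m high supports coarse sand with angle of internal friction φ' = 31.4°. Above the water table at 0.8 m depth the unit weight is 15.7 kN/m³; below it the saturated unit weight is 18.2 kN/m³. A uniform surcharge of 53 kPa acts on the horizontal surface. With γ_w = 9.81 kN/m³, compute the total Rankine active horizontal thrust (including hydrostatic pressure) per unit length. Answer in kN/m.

72.3 kN/m

K_a = tan²(45° − φ/2) = 0.3149.
γ' = 18.2 − 9.81 = 8.390 kN/m³. h₂ = H − d_w = 1.8 m.
σ'_h: at surface K_a·q = 16.69; at WT K_a(q+γd_w) = 20.65; at base K_a(q+γd_w+γ'h₂) = 25.40 kPa.
P₁ = ½(16.69+20.65)×0.8 = 14.93; P₂ = ½(20.65+25.40)×1.8 = 41.44; P_w = ½γ_w h₂² = 15.89.
Total = 14.93+41.44+15.89 = 72.27 kN/m.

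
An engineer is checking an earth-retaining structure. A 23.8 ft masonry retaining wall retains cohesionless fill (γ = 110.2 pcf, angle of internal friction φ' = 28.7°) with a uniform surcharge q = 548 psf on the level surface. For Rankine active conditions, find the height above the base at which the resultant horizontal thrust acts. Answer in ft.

K_a = 0.3511.
Triangular part P₁ = ½K_aγH² = 10960 at H/3 = 7.933 ft; rectangular part P₂ = K_a q H = 4580 at H/2 = 11.90 ft.
ȳ = (P₁·7.933 + P₂·11.90)/(P₁+P₂) = 9.102 ft.

9.10 ft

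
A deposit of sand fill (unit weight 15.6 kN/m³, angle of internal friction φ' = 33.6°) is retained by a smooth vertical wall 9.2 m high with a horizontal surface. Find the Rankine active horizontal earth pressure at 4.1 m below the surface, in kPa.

K_a = (1 − sin φ)/(1 + sin φ) = 0.2875.
σ_h = K_a γ z = 0.2875 × 15.6 × 4.1 = 18.39 kPa.

18.4 kPa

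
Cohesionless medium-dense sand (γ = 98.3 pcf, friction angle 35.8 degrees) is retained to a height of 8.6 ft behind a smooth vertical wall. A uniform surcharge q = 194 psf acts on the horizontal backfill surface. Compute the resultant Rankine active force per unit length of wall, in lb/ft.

K_a = tan²(45° − φ/2) = 0.2619.
Soil triangle: ½ K_a γ H² = 0.5×0.2619×98.3×8.6² = 951.9 lb/ft.
Surcharge rectangle: K_a q H = 0.2619×194×8.6 = 436.9 lb/ft.
Total = 951.9 + 436.9 = 1389 lb/ft.

1390 lb/ft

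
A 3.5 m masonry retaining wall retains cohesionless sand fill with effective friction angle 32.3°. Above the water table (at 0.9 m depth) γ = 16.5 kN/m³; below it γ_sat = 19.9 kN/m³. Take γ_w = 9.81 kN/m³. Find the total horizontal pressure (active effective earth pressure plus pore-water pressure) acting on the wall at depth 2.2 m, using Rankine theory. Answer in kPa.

K_a = (1 − sin φ)/(1 + sin φ) = 0.3035.
γ' = 19.9 − 9.81 = 10.09 kN/m³.
Effective vertical stress at 2.2 m: σ'_v = 16.5×0.9 + 10.09×1.30 = 27.97 kPa.
σ'_h = K_a σ'_v = 0.3035 × 27.97 = 8.487 kPa; u = γ_w × 1.30 = 12.75 kPa.
Total σ_h = 8.487 + 12.75 = 21.24 kPa.

21.2 kPa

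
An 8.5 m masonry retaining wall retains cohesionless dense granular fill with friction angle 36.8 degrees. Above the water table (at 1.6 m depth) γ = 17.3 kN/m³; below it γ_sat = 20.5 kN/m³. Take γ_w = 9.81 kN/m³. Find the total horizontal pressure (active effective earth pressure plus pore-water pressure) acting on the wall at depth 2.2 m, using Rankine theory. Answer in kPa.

K_a = (1 − sin φ)/(1 + sin φ) = 0.2508.
γ' = 20.5 − 9.81 = 10.69 kN/m³.
Effective vertical stress at 2.2 m: σ'_v = 17.3×1.6 + 10.69×0.600 = 34.09 kPa.
σ'_h = K_a σ'_v = 0.2508 × 34.09 = 8.550 kPa; u = γ_w × 0.600 = 5.886 kPa.
Total σ_h = 8.550 + 5.886 = 14.44 kPa.

14.4 kPa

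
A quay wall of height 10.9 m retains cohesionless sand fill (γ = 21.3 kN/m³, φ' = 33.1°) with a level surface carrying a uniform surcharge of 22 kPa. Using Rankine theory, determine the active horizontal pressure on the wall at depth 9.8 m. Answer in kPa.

K_a = (1 − sin φ)/(1 + sin φ) = 0.2936.
σ_v = γz + q = 21.3 × 9.8 + 22 = 230.7 kPa.
σ_h = K_a σ_v = 0.2936 × 230.7 = 67.74 kPa.

67.7 kPa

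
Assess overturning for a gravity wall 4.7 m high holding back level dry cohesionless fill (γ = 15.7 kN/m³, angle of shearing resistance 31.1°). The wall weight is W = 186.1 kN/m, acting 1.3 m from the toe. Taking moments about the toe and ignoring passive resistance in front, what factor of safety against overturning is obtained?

K_a = tan²(45° − 31.1°/2) = 0.3188.
P_a = ½K_aγH² = 0.5×0.3188×15.7×4.7² = 55.28 kN/m, acting at H/3 = 1.567 m above the base.
Overturning moment M_o = P_a × H/3 = 55.28 × 1.567 = 86.61.
Resisting moment M_r = W × 1.3 = 186.1 × 1.3 = 241.9.
FS_overturning = M_r/M_o = 241.9/86.61 = 2.793.

2.79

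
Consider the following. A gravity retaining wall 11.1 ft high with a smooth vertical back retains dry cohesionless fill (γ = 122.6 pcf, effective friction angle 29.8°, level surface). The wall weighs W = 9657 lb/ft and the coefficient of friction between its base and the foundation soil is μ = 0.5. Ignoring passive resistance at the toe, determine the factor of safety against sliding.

K_a = tan²(45° − 29.8°/2) = 0.3360.
P_a = ½K_aγH² = 0.5×0.3360×122.6×11.1² = 2538 lb/ft, acting at H/3 = 3.700 ft above the base.
FS_sliding = μW / P_a = 0.5×9657 / 2538 = 1.903.

1.90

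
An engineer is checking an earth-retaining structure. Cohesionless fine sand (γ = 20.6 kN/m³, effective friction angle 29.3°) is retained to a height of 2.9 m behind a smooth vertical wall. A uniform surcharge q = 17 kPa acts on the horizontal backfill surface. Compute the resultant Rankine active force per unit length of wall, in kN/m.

K_a = tan²(45° − φ/2) = 0.3428.
Soil triangle: ½ K_a γ H² = 0.5×0.3428×20.6×2.9² = 29.70 kN/m.
Surcharge rectangle: K_a q H = 0.3428×17×2.9 = 16.90 kN/m.
Total = 29.70 + 16.90 = 46.60 kN/m.

46.6 kN/m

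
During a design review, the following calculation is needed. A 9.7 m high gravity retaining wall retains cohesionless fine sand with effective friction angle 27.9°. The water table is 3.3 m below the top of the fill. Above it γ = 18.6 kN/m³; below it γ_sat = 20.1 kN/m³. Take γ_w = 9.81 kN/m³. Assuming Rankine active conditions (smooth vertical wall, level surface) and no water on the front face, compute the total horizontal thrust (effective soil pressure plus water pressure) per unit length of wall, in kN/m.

K_a = tan²(45° − φ/2) = 0.3625.
γ' = 20.1 − 9.81 = 10.29 kN/m³. Depth below WT = 6.4 m.
σ'_h at WT = K_a γ d_w = 22.25 kPa; at base = 22.25 + K_a γ' × 6.4 = 46.12 kPa.
P₁ (0–3.3 m) = ½×22.25×3.3 = 36.71. P₂ (3.3–9.7 m) = ½(22.25+46.12)×6.4 = 218.8.
P_w = ½ γ_w h₂² = 0.5×9.81×6.4² = 200.9. Total = 36.71+218.8+200.9 = 456.4 kN/m.

456 kN/m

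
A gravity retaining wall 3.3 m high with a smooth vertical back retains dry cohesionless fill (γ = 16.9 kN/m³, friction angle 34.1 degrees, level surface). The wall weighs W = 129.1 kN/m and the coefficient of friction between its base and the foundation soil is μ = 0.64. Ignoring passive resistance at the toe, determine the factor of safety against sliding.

K_a = tan²(45° − 34.1°/2) = 0.2815.
P_a = ½K_aγH² = 0.5×0.2815×16.9×3.3² = 25.91 kN/m, acting at H/3 = 1.100 m above the base.
FS_sliding = μW / P_a = 0.64×129.1 / 25.91 = 3.189.

3.19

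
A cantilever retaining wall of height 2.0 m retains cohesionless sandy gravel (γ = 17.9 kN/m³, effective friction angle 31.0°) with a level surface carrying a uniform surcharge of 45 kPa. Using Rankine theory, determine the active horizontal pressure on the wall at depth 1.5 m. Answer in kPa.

K_a = (1 − sin φ)/(1 + sin φ) = 0.3201.
σ_v = γz + q = 17.9 × 1.5 + 45 = 71.85 kPa.
σ_h = K_a σ_v = 0.3201 × 71.85 = 23.00 kPa.

23.0 kPa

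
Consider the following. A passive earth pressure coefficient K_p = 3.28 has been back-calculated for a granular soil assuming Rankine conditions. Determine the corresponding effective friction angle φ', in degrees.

32.2°

K_p = (1+sin φ)/(1−sin φ) ⇒ sin φ = (K_p − 1)/(K_p + 1) = 0.5327.
φ = arcsin(0.5327) = 32.19°.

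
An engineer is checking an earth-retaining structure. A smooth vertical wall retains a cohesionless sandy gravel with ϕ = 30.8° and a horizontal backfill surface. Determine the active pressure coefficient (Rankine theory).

K_a = tan²(45° − φ/2) = tan²(29.60°) = 0.3227.

0.323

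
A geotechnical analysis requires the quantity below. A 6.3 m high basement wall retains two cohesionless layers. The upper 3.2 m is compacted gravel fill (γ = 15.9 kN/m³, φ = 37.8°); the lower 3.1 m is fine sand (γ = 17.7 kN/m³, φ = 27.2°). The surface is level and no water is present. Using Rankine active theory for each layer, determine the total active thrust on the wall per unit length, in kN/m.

110 kN/m

K_a1 = tan²(45°−37.8°/2) = 0.2400; K_a2 = tan²(45°−27.2°/2) = 0.3726.
Layer 1: σ at base = K_a1 γ₁ h₁ = 12.21 kPa; P₁ = ½×12.21×3.2 = 19.54.
Layer 2: σ_v at top = γ₁h₁ = 50.88; σ_h top = K_a2×50.88 = 18.96; σ_h base = K_a2×(50.88+17.7×3.1) = 39.40.
P₂ = ½(18.96+39.40)×3.1 = 90.46. Total P_a = 19.54+90.46 = 110.0 kN/m.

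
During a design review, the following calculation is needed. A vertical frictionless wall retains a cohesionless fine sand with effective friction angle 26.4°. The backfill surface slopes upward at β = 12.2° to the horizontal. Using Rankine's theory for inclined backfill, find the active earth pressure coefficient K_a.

0.419

K_a = cos β · (cos β − √(cos²β − cos²φ)) / (cos β + √(cos²β − cos²φ)).
cos β = 0.9774, cos φ = 0.8957, √(cos²β − cos²φ) = 0.3912.
K_a = 0.9774 × (0.9774 − 0.3912)/(0.9774 + 0.3912) = 0.4186.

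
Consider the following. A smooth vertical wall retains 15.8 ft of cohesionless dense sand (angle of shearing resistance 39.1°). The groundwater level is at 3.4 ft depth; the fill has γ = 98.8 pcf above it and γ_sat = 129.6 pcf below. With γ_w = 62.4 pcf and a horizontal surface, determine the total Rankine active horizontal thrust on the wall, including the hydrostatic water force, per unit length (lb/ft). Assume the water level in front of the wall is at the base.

7040 lb/ft

K_a = tan²(45° − φ/2) = 0.2265.
γ' = 129.6 − 62.4 = 67.20 pcf. Depth below WT = 12.4 ft.
σ'_h at WT = K_a γ d_w = 76.08 psf; at base = 76.08 + K_a γ' × 12.4 = 264.8 psf.
P₁ (0–3.4 ft) = ½×76.08×3.4 = 129.3. P₂ (3.4–15.8 ft) = ½(76.08+264.8)×12.4 = 2114.
P_w = ½ γ_w h₂² = 0.5×62.4×12.4² = 4797. Total = 129.3+2114+4797 = 7040 lb/ft.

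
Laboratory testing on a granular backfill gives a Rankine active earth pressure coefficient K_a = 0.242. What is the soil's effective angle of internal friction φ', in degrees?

K_a = tan²(45° − φ/2) ⇒ 45° − φ/2 = arctan(√0.242) = 26.19°.
φ = 2(45° − 26.19°) = 37.61°.

37.6°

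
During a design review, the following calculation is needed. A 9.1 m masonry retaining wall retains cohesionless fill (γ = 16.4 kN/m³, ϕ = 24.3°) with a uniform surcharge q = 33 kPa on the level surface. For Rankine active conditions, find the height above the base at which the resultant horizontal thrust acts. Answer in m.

3.50 m

K_a = 0.4169.
Triangular part P₁ = ½K_aγH² = 283.1 at H/3 = 3.033 m; rectangular part P₂ = K_a q H = 125.2 at H/2 = 4.550 m.
ȳ = (P₁·3.033 + P₂·4.550)/(P₁+P₂) = 3.498 m.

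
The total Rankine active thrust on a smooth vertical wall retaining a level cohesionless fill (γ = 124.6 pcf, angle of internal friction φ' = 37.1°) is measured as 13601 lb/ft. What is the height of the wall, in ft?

29.7 ft

K_a = 0.2475. P_a = ½ K_a γ H² ⇒ H = √(2P_a/(K_a γ)).
H = √(2×13601/(0.2475×124.6)) = 29.70 ft.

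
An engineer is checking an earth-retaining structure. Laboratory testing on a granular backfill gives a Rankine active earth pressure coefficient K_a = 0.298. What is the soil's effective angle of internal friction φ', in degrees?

K_a = tan²(45° − φ/2) ⇒ 45° − φ/2 = arctan(√0.298) = 28.63°.
φ = 2(45° − 28.63°) = 32.74°.

32.7°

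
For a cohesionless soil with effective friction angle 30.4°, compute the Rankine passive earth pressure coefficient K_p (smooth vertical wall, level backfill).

3.05

K_p = (1 + sin φ)/(1 − sin φ) = tan²(45° + 30.4°/2) = 3.049.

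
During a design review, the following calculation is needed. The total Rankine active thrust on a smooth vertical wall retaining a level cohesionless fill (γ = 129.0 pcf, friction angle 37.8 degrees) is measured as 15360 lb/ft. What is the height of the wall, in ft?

31.5 ft

K_a = 0.2400. P_a = ½ K_a γ H² ⇒ H = √(2P_a/(K_a γ)).
H = √(2×15360/(0.2400×129.0)) = 31.50 ft.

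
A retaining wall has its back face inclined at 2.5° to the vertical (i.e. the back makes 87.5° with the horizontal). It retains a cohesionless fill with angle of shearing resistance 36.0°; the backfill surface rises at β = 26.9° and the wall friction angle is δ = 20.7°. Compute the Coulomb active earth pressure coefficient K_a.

K_a = sin²(α+φ) / [sin²α · sin(α−δ) · (1 + √{sin(φ+δ)sin(φ−β) / (sin(α−δ)sin(α+β))})²].
With α = 87.5°, φ = 36.0°, δ = 20.7°, β = 26.9°: K_a = 0.3882.

0.388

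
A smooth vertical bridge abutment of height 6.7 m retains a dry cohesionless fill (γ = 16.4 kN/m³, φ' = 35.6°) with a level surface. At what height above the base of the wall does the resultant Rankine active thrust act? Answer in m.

K_a = 0.2641.
The pressure distribution is triangular, so the resultant acts at H/3 above the base = 6.7/3 = 2.233 m.

2.23 m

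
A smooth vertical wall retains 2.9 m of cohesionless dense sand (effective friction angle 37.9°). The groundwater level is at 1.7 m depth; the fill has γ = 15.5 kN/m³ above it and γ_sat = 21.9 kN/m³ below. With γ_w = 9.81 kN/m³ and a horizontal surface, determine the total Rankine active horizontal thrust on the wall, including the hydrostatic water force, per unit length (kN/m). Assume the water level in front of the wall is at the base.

K_a = tan²(45° − φ/2) = 0.2389.
γ' = 21.9 − 9.81 = 12.09 kN/m³. Depth below WT = 1.2 m.
σ'_h at WT = K_a γ d_w = 6.296 kPa; at base = 6.296 + K_a γ' × 1.2 = 9.763 kPa.
P₁ (0–1.7 m) = ½×6.296×1.7 = 5.352. P₂ (1.7–2.9 m) = ½(6.296+9.763)×1.2 = 9.635.
P_w = ½ γ_w h₂² = 0.5×9.81×1.2² = 7.063. Total = 5.352+9.635+7.063 = 22.05 kN/m.

22.0 kN/m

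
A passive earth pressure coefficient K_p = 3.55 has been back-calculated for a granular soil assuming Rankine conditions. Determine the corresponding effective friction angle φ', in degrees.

K_p = (1+sin φ)/(1−sin φ) ⇒ sin φ = (K_p − 1)/(K_p + 1) = 0.5604.
φ = arcsin(0.5604) = 34.09°.

34.1°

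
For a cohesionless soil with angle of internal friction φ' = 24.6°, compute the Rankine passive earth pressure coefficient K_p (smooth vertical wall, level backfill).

K_p = (1 + sin φ)/(1 − sin φ) = tan²(45° + 24.6°/2) = 2.426.

2.43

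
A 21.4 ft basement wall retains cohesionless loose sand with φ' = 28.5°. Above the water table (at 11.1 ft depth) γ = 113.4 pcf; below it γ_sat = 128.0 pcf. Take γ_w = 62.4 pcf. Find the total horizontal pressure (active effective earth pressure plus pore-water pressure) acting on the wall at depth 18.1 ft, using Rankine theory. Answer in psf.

1040 psf

K_a = (1 − sin φ)/(1 + sin φ) = 0.3540.
γ' = 128.0 − 62.4 = 65.60 pcf.
Effective vertical stress at 18.1 ft: σ'_v = 113.4×11.1 + 65.60×7.00 = 1718 psf.
σ'_h = K_a σ'_v = 0.3540 × 1718 = 608.1 psf; u = γ_w × 7.00 = 436.8 psf.
Total σ_h = 608.1 + 436.8 = 1045 psf.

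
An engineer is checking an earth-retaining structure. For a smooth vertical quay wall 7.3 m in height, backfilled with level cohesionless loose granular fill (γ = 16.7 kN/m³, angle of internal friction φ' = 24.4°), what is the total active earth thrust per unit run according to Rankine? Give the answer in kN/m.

185 kN/m

K_a = tan²(45° − φ/2) = 0.4153.
P_a = ½ K_a γ H² = 0.5 × 0.4153 × 16.7 × 7.3² = 184.8 kN/m.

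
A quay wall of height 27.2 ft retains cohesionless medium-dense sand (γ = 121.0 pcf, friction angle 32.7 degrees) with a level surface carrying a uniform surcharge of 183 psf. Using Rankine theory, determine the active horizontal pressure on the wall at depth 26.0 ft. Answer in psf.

994 psf

K_a = (1 − sin φ)/(1 + sin φ) = 0.2985.
σ_v = γz + q = 121.0 × 26.0 + 183 = 3329 psf.
σ_h = K_a σ_v = 0.2985 × 3329 = 993.7 psf.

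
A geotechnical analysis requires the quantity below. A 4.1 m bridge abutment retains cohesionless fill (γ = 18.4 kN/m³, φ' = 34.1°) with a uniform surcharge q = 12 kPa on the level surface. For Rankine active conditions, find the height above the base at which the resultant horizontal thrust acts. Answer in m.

K_a = 0.2815.
Triangular part P₁ = ½K_aγH² = 43.54 at H/3 = 1.367 m; rectangular part P₂ = K_a q H = 13.85 at H/2 = 2.050 m.
ȳ = (P₁·1.367 + P₂·2.050)/(P₁+P₂) = 1.532 m.

1.53 m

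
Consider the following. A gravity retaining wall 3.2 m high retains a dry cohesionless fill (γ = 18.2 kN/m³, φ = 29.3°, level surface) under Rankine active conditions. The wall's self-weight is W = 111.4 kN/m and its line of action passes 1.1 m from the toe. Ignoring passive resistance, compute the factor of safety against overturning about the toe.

3.60

K_a = tan²(45° − 29.3°/2) = 0.3428.
P_a = ½K_aγH² = 0.5×0.3428×18.2×3.2² = 31.95 kN/m, acting at H/3 = 1.067 m above the base.
Overturning moment M_o = P_a × H/3 = 31.95 × 1.067 = 34.08.
Resisting moment M_r = W × 1.1 = 111.4 × 1.1 = 122.5.
FS_overturning = M_r/M_o = 122.5/34.08 = 3.596.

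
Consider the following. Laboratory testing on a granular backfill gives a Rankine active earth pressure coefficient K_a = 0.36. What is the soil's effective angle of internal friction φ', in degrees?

28.1°

K_a = tan²(45° − φ/2) ⇒ 45° − φ/2 = arctan(√0.36) = 30.96°.
φ = 2(45° − 30.96°) = 28.07°.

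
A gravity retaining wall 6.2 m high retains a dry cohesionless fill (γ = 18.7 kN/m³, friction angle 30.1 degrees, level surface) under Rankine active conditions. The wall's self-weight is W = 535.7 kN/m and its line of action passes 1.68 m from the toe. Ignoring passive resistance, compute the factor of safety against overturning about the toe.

K_a = tan²(45° − 30.1°/2) = 0.3320.
P_a = ½K_aγH² = 0.5×0.3320×18.7×6.2² = 119.3 kN/m, acting at H/3 = 2.067 m above the base.
Overturning moment M_o = P_a × H/3 = 119.3 × 2.067 = 246.6.
Resisting moment M_r = W × 1.68 = 535.7 × 1.68 = 900.0.
FS_overturning = M_r/M_o = 900.0/246.6 = 3.650.

3.65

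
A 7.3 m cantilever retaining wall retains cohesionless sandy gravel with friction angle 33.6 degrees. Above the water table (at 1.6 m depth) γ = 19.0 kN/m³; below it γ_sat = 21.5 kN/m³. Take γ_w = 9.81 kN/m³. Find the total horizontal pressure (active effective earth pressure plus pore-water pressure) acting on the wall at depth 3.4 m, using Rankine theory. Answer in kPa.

K_a = (1 − sin φ)/(1 + sin φ) = 0.2875.
γ' = 21.5 − 9.81 = 11.69 kN/m³.
Effective vertical stress at 3.4 m: σ'_v = 19.0×1.6 + 11.69×1.80 = 51.44 kPa.
σ'_h = K_a σ'_v = 0.2875 × 51.44 = 14.79 kPa; u = γ_w × 1.80 = 17.66 kPa.
Total σ_h = 14.79 + 17.66 = 32.45 kPa.

32.4 kPa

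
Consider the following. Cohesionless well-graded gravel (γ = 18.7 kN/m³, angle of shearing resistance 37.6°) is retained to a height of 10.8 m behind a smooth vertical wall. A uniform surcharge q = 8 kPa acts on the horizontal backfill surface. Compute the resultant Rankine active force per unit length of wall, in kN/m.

285 kN/m

K_a = tan²(45° − φ/2) = 0.2421.
Soil triangle: ½ K_a γ H² = 0.5×0.2421×18.7×10.8² = 264.1 kN/m.
Surcharge rectangle: K_a q H = 0.2421×8×10.8 = 20.92 kN/m.
Total = 264.1 + 20.92 = 285.0 kN/m.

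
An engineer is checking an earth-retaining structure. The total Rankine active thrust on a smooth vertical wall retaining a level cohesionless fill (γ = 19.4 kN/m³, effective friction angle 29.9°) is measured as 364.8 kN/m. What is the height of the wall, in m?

10.6 m

K_a = 0.3347. P_a = ½ K_a γ H² ⇒ H = √(2P_a/(K_a γ)).
H = √(2×364.8/(0.3347×19.4)) = 10.60 m.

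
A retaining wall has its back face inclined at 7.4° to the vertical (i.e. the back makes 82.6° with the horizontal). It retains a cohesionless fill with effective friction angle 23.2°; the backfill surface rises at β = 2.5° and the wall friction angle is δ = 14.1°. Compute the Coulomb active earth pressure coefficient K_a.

K_a = sin²(α+φ) / [sin²α · sin(α−δ) · (1 + √{sin(φ+δ)sin(φ−β) / (sin(α−δ)sin(α+β))})²].
With α = 82.6°, φ = 23.2°, δ = 14.1°, β = 2.5°: K_a = 0.4615.

0.462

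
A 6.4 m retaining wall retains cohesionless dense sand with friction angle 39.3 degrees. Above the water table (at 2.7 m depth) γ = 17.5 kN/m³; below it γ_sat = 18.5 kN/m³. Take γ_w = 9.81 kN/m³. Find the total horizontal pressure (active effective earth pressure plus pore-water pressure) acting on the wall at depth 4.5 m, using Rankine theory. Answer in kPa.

K_a = (1 − sin φ)/(1 + sin φ) = 0.2245.
γ' = 18.5 − 9.81 = 8.690 kN/m³.
Effective vertical stress at 4.5 m: σ'_v = 17.5×2.7 + 8.690×1.80 = 62.89 kPa.
σ'_h = K_a σ'_v = 0.2245 × 62.89 = 14.12 kPa; u = γ_w × 1.80 = 17.66 kPa.
Total σ_h = 14.12 + 17.66 = 31.77 kPa.

31.8 kPa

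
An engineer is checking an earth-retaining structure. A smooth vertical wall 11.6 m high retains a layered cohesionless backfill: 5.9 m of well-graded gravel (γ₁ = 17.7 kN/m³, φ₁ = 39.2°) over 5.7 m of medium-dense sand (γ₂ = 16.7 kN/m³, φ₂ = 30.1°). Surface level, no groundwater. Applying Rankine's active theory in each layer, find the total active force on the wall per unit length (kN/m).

K_a1 = tan²(45°−39.2°/2) = 0.2255; K_a2 = tan²(45°−30.1°/2) = 0.3320.
Layer 1: σ at base = K_a1 γ₁ h₁ = 23.55 kPa; P₁ = ½×23.55×5.9 = 69.46.
Layer 2: σ_v at top = γ₁h₁ = 104.4; σ_h top = K_a2×104.4 = 34.67; σ_h base = K_a2×(104.4+16.7×5.7) = 66.27.
P₂ = ½(34.67+66.27)×5.7 = 287.7. Total P_a = 69.46+287.7 = 357.1 kN/m.

357 kN/m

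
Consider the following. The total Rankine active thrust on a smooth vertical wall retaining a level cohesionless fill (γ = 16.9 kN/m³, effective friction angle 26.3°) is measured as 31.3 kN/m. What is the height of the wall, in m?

K_a = 0.3859. P_a = ½ K_a γ H² ⇒ H = √(2P_a/(K_a γ)).
H = √(2×31.3/(0.3859×16.9)) = 3.098 m.

3.10 m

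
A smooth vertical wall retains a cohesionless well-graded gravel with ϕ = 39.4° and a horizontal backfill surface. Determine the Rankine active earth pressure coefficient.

0.223

K_a = tan²(45° − φ/2) = tan²(25.30°) = 0.2234.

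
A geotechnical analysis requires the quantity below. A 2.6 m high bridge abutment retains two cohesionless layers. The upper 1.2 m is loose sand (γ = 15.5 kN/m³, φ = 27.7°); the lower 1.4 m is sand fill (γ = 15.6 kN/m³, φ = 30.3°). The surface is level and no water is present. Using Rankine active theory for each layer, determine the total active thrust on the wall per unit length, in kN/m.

17.7 kN/m

K_a1 = tan²(45°−27.7°/2) = 0.3653; K_a2 = tan²(45°−30.3°/2) = 0.3293.
Layer 1: σ at base = K_a1 γ₁ h₁ = 6.795 kPa; P₁ = ½×6.795×1.2 = 4.077.
Layer 2: σ_v at top = γ₁h₁ = 18.60; σ_h top = K_a2×18.60 = 6.125; σ_h base = K_a2×(18.60+15.6×1.4) = 13.32.
P₂ = ½(6.125+13.32)×1.4 = 13.61. Total P_a = 4.077+13.61 = 17.69 kN/m.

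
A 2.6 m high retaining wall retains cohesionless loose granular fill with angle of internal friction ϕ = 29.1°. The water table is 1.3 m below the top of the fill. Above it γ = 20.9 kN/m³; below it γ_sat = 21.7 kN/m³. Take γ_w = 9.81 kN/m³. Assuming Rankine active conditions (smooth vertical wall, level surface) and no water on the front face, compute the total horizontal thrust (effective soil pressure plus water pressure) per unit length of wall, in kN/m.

30.1 kN/m

K_a = tan²(45° − φ/2) = 0.3456.
γ' = 21.7 − 9.81 = 11.89 kN/m³. Depth below WT = 1.3 m.
σ'_h at WT = K_a γ d_w = 9.390 kPa; at base = 9.390 + K_a γ' × 1.3 = 14.73 kPa.
P₁ (0–1.3 m) = ½×9.390×1.3 = 6.103. P₂ (1.3–2.6 m) = ½(9.390+14.73)×1.3 = 15.68.
P_w = ½ γ_w h₂² = 0.5×9.81×1.3² = 8.289. Total = 6.103+15.68+8.289 = 30.07 kN/m.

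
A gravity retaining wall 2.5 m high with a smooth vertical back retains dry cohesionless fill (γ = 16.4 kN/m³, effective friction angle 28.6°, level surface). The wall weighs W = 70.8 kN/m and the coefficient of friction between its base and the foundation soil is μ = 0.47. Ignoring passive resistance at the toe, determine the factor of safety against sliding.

K_a = tan²(45° − 28.6°/2) = 0.3525.
P_a = ½K_aγH² = 0.5×0.3525×16.4×2.5² = 18.07 kN/m, acting at H/3 = 0.8333 m above the base.
FS_sliding = μW / P_a = 0.47×70.8 / 18.07 = 1.842.

1.84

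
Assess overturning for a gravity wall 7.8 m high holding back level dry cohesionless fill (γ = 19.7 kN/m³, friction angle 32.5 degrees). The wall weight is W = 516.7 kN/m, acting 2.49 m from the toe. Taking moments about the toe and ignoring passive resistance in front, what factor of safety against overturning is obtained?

2.74

K_a = tan²(45° − 32.5°/2) = 0.3010.
P_a = ½K_aγH² = 0.5×0.3010×19.7×7.8² = 180.4 kN/m, acting at H/3 = 2.600 m above the base.
Overturning moment M_o = P_a × H/3 = 180.4 × 2.600 = 469.0.
Resisting moment M_r = W × 2.49 = 516.7 × 2.49 = 1287.
FS_overturning = M_r/M_o = 1287/469.0 = 2.743.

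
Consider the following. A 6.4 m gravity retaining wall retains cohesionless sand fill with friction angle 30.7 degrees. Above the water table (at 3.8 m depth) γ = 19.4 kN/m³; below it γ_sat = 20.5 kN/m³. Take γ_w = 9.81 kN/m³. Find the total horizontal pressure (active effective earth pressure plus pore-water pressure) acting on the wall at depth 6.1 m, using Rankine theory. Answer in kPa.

54.4 kPa

K_a = (1 − sin φ)/(1 + sin φ) = 0.3240.
γ' = 20.5 − 9.81 = 10.69 kN/m³.
Effective vertical stress at 6.1 m: σ'_v = 19.4×3.8 + 10.69×2.30 = 98.31 kPa.
σ'_h = K_a σ'_v = 0.3240 × 98.31 = 31.85 kPa; u = γ_w × 2.30 = 22.56 kPa.
Total σ_h = 31.85 + 22.56 = 54.42 kPa.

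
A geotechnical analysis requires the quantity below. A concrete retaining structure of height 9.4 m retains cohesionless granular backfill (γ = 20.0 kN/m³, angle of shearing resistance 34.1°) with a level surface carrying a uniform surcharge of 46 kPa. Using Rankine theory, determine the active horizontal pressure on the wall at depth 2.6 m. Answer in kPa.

K_a = (1 − sin φ)/(1 + sin φ) = 0.2815.
σ_v = γz + q = 20.0 × 2.6 + 46 = 98.00 kPa.
σ_h = K_a σ_v = 0.2815 × 98.00 = 27.59 kPa.

27.6 kPa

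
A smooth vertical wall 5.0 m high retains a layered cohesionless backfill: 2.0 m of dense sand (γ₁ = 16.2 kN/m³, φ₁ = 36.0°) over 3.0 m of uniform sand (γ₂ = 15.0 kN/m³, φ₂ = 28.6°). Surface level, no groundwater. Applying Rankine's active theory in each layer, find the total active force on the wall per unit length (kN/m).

K_a1 = tan²(45°−36.0°/2) = 0.2596; K_a2 = tan²(45°−28.6°/2) = 0.3525.
Layer 1: σ at base = K_a1 γ₁ h₁ = 8.412 kPa; P₁ = ½×8.412×2.0 = 8.412.
Layer 2: σ_v at top = γ₁h₁ = 32.40; σ_h top = K_a2×32.40 = 11.42; σ_h base = K_a2×(32.40+15.0×3.0) = 27.29.
P₂ = ½(11.42+27.29)×3.0 = 58.06. Total P_a = 8.412+58.06 = 66.48 kN/m.

66.5 kN/m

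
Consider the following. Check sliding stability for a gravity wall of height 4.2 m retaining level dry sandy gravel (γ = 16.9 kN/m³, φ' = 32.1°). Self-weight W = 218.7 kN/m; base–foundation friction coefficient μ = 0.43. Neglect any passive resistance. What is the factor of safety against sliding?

2.06

K_a = tan²(45° − 32.1°/2) = 0.3060.
P_a = ½K_aγH² = 0.5×0.3060×16.9×4.2² = 45.61 kN/m, acting at H/3 = 1.400 m above the base.
FS_sliding = μW / P_a = 0.43×218.7 / 45.61 = 2.062.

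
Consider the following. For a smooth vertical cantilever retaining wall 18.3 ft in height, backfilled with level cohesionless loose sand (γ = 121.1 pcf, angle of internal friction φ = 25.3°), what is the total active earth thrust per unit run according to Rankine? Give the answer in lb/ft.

8140 lb/ft

K_a = tan²(45° − φ/2) = 0.4012.
P_a = ½ K_a γ H² = 0.5 × 0.4012 × 121.1 × 18.3² = 8135 lb/ft.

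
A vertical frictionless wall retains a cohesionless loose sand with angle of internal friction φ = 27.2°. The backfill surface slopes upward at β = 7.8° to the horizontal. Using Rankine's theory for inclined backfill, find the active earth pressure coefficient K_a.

K_a = cos β · (cos β − √(cos²β − cos²φ)) / (cos β + √(cos²β − cos²φ)).
cos β = 0.9907, cos φ = 0.8894, √(cos²β − cos²φ) = 0.4365.
K_a = 0.9907 × (0.9907 − 0.4365)/(0.9907 + 0.4365) = 0.3848.

0.385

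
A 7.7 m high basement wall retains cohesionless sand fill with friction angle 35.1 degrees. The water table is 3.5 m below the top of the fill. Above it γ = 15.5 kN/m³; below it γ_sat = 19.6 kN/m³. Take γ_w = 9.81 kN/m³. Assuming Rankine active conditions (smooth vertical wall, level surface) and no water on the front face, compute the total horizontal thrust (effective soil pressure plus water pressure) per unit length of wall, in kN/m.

K_a = tan²(45° − φ/2) = 0.2698.
γ' = 19.6 − 9.81 = 9.790 kN/m³. Depth below WT = 4.2 m.
σ'_h at WT = K_a γ d_w = 14.64 kPa; at base = 14.64 + K_a γ' × 4.2 = 25.73 kPa.
P₁ (0–3.5 m) = ½×14.64×3.5 = 25.62. P₂ (3.5–7.7 m) = ½(14.64+25.73)×4.2 = 84.78.
P_w = ½ γ_w h₂² = 0.5×9.81×4.2² = 86.52. Total = 25.62+84.78+86.52 = 196.9 kN/m.

197 kN/m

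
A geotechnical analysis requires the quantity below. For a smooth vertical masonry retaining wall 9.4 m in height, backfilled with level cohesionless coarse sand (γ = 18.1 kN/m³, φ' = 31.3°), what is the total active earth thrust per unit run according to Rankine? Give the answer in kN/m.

253 kN/m

K_a = tan²(45° − φ/2) = 0.3162.
P_a = ½ K_a γ H² = 0.5 × 0.3162 × 18.1 × 9.4² = 252.9 kN/m.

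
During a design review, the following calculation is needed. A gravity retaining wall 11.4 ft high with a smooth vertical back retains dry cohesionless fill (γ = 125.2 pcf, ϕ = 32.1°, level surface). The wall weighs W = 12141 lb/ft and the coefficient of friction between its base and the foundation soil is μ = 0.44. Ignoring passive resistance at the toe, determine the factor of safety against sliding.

2.15

K_a = tan²(45° − 32.1°/2) = 0.3060.
P_a = ½K_aγH² = 0.5×0.3060×125.2×11.4² = 2489 lb/ft, acting at H/3 = 3.800 ft above the base.
FS_sliding = μW / P_a = 0.44×12141 / 2489 = 2.146.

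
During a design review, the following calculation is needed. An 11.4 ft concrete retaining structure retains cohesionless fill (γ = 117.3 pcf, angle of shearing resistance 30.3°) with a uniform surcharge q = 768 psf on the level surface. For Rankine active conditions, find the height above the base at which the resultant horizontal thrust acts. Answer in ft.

K_a = 0.3293.
Triangular part P₁ = ½K_aγH² = 2510 at H/3 = 3.800 ft; rectangular part P₂ = K_a q H = 2883 at H/2 = 5.700 ft.
ȳ = (P₁·3.800 + P₂·5.700)/(P₁+P₂) = 4.816 ft.

4.82 ft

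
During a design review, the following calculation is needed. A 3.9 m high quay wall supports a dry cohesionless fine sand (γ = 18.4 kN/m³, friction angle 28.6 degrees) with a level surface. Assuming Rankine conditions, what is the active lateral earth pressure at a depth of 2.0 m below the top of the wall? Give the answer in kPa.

13.0 kPa

K_a = (1 − sin φ)/(1 + sin φ) = 0.3525.
σ_h = K_a γ z = 0.3525 × 18.4 × 2.0 = 12.97 kPa.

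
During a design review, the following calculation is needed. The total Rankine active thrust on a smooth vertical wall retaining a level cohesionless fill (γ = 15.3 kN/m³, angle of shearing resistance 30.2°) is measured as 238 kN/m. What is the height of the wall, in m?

K_a = 0.3307. P_a = ½ K_a γ H² ⇒ H = √(2P_a/(K_a γ)).
H = √(2×238/(0.3307×15.3)) = 9.700 m.

9.70 m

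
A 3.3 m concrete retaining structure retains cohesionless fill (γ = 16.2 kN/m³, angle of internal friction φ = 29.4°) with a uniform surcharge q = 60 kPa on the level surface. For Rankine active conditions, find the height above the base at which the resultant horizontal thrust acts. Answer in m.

K_a = 0.3415.
Triangular part P₁ = ½K_aγH² = 30.12 at H/3 = 1.100 m; rectangular part P₂ = K_a q H = 67.61 at H/2 = 1.650 m.
ȳ = (P₁·1.100 + P₂·1.650)/(P₁+P₂) = 1.480 m.

1.48 m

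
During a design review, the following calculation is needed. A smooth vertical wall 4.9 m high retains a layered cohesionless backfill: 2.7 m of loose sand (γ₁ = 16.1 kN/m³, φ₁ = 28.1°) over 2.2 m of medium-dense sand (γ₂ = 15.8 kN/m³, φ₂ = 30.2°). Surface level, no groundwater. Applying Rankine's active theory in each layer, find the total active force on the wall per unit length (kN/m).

K_a1 = tan²(45°−28.1°/2) = 0.3596; K_a2 = tan²(45°−30.2°/2) = 0.3307.
Layer 1: σ at base = K_a1 γ₁ h₁ = 15.63 kPa; P₁ = ½×15.63×2.7 = 21.10.
Layer 2: σ_v at top = γ₁h₁ = 43.47; σ_h top = K_a2×43.47 = 14.37; σ_h base = K_a2×(43.47+15.8×2.2) = 25.87.
P₂ = ½(14.37+25.87)×2.2 = 44.26. Total P_a = 21.10+44.26 = 65.37 kN/m.

65.4 kN/m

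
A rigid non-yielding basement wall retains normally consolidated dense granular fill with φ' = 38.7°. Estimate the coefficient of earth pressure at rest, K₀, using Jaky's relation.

K₀ = 1 − sin φ' = 1 − sin 38.7° = 0.3748.

0.375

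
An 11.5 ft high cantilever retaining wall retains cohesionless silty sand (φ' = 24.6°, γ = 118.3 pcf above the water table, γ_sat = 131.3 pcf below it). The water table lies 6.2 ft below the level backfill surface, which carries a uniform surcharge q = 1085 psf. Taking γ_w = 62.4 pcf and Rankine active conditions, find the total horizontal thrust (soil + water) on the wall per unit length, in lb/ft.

K_a = tan²(45° − φ/2) = 0.4121.
γ' = 131.3 − 62.4 = 68.90 pcf. h₂ = H − d_w = 5.3 ft.
σ'_h: at surface K_a·q = 447.2; at WT K_a(q+γd_w) = 749.5; at base K_a(q+γd_w+γ'h₂) = 900.0 psf.
P₁ = ½(447.2+749.5)×6.2 = 3710; P₂ = ½(749.5+900.0)×5.3 = 4371; P_w = ½γ_w h₂² = 876.4.
Total = 3710+4371+876.4 = 8957 lb/ft.

8960 lb/ft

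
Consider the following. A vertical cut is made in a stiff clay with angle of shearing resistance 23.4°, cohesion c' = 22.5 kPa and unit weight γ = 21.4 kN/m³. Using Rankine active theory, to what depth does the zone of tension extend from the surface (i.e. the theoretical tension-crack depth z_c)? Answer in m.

K_a = tan²(45° − 23.4°/2) = 0.4315; √K_a = 0.6569.
The active pressure is zero where K_a γ z = 2c√K_a, so z_c = 2c/(γ√K_a) = 2×22.5/(21.4×0.6569) = 3.201 m.

3.20 m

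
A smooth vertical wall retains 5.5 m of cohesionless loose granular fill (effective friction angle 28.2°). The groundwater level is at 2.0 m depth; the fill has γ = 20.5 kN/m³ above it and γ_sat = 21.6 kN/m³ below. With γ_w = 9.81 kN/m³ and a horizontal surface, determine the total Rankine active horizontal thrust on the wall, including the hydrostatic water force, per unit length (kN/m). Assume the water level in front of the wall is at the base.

152 kN/m

K_a = tan²(45° − φ/2) = 0.3582.
γ' = 21.6 − 9.81 = 11.79 kN/m³. Depth below WT = 3.5 m.
σ'_h at WT = K_a γ d_w = 14.69 kPa; at base = 14.69 + K_a γ' × 3.5 = 29.47 kPa.
P₁ (0–2.0 m) = ½×14.69×2.0 = 14.69. P₂ (2.0–5.5 m) = ½(14.69+29.47)×3.5 = 77.27.
P_w = ½ γ_w h₂² = 0.5×9.81×3.5² = 60.09. Total = 14.69+77.27+60.09 = 152.0 kN/m.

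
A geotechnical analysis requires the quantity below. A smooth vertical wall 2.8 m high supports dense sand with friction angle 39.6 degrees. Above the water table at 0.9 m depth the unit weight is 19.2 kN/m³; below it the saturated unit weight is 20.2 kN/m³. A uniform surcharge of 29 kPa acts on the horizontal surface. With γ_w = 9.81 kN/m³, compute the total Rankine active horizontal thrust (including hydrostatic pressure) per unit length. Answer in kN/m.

K_a = tan²(45° − φ/2) = 0.2214.
γ' = 20.2 − 9.81 = 10.39 kN/m³. h₂ = H − d_w = 1.9 m.
σ'_h: at surface K_a·q = 6.421; at WT K_a(q+γd_w) = 10.25; at base K_a(q+γd_w+γ'h₂) = 14.62 kPa.
P₁ = ½(6.421+10.25)×0.9 = 7.501; P₂ = ½(10.25+14.62)×1.9 = 23.62; P_w = ½γ_w h₂² = 17.71.
Total = 7.501+23.62+17.71 = 48.83 kN/m.

48.8 kN/m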